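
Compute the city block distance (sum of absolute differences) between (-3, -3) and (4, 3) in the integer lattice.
13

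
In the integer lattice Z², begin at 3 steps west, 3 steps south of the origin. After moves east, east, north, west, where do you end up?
(-2, -2)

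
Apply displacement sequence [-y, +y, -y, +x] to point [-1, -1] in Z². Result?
(0, -2)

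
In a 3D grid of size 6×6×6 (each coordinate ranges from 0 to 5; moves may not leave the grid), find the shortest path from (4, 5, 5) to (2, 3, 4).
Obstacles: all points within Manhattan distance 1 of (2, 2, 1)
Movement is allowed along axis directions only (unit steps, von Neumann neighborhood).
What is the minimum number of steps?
5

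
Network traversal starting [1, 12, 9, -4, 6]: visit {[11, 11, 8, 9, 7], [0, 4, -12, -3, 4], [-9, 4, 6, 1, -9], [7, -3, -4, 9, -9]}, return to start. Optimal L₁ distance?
190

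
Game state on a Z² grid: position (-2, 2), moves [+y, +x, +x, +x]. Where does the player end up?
(1, 3)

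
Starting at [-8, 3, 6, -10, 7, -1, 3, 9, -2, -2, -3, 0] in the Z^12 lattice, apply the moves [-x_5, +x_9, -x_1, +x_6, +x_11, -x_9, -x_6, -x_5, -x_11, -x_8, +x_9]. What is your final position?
(-9, 3, 6, -10, 5, -1, 3, 8, -1, -2, -3, 0)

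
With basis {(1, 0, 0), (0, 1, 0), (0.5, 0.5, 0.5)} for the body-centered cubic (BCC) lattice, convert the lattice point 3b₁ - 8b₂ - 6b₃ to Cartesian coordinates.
(0, -11, -3)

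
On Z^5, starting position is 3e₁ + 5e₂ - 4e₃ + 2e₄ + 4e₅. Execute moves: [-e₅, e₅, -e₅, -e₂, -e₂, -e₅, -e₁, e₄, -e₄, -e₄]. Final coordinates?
(2, 3, -4, 1, 2)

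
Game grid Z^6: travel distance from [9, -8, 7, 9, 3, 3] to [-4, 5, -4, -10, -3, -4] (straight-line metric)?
30.0832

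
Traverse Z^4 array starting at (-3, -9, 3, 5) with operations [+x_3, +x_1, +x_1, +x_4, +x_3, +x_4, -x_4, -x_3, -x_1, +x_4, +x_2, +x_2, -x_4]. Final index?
(-2, -7, 4, 6)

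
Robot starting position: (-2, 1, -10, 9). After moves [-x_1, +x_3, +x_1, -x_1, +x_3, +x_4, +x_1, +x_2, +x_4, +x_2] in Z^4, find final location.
(-2, 3, -8, 11)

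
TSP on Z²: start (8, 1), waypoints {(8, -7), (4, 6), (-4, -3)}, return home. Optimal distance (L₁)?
50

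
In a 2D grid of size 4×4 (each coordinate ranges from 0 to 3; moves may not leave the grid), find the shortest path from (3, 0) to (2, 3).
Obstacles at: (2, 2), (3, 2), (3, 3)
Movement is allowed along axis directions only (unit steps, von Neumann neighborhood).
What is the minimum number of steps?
6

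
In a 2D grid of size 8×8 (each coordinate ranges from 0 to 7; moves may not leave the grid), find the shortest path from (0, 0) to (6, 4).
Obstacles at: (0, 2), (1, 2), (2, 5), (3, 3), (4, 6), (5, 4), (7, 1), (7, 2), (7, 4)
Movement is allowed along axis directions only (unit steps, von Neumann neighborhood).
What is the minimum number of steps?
10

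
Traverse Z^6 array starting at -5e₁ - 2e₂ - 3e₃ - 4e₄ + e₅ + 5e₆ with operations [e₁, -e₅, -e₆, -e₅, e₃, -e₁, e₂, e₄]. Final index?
(-5, -1, -2, -3, -1, 4)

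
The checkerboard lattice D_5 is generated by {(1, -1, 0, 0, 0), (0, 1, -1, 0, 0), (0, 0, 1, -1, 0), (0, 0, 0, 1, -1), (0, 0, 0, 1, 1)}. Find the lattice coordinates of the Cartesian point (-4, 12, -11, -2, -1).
-4b₁ + 8b₂ - 3b₃ - 2b₄ - 3b₅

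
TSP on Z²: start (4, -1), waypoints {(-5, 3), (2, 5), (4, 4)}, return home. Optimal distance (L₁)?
30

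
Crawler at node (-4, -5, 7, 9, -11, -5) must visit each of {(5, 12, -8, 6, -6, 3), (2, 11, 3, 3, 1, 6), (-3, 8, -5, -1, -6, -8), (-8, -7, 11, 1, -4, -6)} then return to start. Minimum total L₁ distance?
184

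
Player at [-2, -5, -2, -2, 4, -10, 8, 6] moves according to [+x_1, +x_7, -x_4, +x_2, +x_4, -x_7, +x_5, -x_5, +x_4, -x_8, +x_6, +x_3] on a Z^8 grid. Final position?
(-1, -4, -1, -1, 4, -9, 8, 5)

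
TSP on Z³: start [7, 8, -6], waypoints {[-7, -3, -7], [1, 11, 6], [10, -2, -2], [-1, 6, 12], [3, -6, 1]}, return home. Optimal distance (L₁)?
120
(one optimal route: (7, 8, -6) → (1, 11, 6) → (-1, 6, 12) → (-7, -3, -7) → (3, -6, 1) → (10, -2, -2) → (7, 8, -6))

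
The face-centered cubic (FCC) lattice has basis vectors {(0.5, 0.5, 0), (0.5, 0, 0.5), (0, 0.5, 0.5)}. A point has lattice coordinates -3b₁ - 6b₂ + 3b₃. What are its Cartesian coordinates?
(-4.5, 0, -1.5)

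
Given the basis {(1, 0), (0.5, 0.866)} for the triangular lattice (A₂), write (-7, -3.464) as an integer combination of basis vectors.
-5b₁ - 4b₂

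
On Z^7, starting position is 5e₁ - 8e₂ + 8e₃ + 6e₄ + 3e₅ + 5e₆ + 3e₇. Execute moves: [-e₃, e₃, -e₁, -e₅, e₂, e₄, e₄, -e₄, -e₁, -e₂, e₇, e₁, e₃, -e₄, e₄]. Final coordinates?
(4, -8, 9, 7, 2, 5, 4)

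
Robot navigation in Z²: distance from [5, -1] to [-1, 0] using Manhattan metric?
7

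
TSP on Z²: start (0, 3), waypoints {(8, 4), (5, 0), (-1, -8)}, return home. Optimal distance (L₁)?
42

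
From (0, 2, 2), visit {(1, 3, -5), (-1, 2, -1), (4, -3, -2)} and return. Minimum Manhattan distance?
36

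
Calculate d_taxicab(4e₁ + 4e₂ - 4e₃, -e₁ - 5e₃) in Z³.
10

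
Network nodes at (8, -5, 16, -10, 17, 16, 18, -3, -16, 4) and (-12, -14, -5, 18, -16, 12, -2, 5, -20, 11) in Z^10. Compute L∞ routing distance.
33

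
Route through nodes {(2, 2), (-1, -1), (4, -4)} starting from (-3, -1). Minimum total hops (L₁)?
16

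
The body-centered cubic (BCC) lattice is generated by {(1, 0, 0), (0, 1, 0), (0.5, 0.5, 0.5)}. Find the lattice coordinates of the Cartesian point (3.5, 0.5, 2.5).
b₁ - 2b₂ + 5b₃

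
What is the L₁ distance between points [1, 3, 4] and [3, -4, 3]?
10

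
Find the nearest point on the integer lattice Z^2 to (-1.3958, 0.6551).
(-1, 1)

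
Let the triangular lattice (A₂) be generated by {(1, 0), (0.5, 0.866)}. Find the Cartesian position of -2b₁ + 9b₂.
(2.5, 7.794)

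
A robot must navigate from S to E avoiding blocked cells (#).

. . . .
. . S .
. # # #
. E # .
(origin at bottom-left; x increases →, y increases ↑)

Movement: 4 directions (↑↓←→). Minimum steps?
5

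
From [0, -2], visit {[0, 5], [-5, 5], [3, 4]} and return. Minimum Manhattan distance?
30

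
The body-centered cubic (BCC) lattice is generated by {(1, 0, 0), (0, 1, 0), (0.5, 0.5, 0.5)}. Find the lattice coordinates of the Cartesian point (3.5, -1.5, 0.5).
3b₁ - 2b₂ + b₃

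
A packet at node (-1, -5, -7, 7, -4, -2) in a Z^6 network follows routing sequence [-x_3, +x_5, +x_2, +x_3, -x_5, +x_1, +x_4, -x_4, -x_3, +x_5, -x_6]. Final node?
(0, -4, -8, 7, -3, -3)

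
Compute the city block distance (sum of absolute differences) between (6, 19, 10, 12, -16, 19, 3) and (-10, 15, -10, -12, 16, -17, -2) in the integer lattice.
137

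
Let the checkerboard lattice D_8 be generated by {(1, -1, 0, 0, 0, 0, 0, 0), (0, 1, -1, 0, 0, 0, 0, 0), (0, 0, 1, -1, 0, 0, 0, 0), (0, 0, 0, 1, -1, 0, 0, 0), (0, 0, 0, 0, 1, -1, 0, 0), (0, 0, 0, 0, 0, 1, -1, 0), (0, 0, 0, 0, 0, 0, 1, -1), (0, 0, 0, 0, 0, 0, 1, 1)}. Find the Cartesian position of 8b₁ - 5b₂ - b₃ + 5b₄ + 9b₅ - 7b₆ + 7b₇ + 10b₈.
(8, -13, 4, 6, 4, -16, 24, 3)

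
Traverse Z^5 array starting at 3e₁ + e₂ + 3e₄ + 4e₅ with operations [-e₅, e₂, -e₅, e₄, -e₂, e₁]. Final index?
(4, 1, 0, 4, 2)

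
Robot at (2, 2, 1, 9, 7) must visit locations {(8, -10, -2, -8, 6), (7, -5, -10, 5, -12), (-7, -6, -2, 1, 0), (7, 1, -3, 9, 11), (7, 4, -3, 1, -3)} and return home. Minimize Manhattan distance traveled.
180
(one optimal route: (2, 2, 1, 9, 7) → (8, -10, -2, -8, 6) → (-7, -6, -2, 1, 0) → (7, -5, -10, 5, -12) → (7, 4, -3, 1, -3) → (7, 1, -3, 9, 11) → (2, 2, 1, 9, 7))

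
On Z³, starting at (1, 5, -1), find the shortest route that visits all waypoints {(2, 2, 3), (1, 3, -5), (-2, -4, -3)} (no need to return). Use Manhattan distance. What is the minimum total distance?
30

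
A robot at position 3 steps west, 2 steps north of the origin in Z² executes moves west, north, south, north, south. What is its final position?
(-4, 2)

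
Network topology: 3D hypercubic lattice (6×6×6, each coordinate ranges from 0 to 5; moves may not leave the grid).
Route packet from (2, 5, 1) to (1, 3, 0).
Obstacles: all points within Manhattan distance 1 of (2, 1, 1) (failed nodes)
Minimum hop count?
4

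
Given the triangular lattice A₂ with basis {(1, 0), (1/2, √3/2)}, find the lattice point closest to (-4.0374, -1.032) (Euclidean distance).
(-4.5, -0.866)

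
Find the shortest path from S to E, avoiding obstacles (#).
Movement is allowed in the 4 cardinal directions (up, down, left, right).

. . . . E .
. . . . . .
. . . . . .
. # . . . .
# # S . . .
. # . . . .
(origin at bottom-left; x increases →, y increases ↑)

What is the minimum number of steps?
6
(one shortest path: (2, 1) → (3, 1) → (4, 1) → (4, 2) → (4, 3) → (4, 4) → (4, 5))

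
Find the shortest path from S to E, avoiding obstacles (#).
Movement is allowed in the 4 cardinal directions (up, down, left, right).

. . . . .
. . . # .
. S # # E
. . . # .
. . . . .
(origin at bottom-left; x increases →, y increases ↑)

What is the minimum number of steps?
7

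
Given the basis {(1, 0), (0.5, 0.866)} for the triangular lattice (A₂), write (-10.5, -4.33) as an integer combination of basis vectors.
-8b₁ - 5b₂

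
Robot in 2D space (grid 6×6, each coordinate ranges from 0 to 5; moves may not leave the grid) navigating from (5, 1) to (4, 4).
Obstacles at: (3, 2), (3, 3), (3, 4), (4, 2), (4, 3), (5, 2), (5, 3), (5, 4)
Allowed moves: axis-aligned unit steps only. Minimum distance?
10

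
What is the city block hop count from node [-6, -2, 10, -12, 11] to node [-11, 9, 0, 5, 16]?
48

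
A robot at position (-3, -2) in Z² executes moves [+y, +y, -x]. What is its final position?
(-4, 0)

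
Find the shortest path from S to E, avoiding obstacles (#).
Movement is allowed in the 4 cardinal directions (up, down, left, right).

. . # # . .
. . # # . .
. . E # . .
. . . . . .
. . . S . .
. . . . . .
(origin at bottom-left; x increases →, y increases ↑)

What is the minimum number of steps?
3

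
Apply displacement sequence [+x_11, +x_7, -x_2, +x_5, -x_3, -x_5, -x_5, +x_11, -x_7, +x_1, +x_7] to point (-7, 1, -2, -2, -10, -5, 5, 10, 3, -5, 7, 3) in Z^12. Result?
(-6, 0, -3, -2, -11, -5, 6, 10, 3, -5, 9, 3)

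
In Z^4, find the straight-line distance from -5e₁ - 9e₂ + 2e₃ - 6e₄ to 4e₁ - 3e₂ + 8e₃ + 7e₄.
17.9444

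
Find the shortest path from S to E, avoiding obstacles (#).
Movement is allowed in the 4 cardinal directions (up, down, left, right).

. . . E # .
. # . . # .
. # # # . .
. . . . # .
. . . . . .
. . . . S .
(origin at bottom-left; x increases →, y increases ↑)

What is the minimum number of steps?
12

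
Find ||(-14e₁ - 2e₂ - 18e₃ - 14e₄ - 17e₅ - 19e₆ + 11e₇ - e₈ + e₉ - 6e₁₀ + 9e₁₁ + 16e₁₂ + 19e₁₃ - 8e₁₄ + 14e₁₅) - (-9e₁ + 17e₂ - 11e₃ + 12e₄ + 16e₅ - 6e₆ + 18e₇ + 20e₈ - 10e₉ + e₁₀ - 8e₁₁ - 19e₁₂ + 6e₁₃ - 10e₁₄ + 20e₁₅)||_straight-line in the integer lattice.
68.9348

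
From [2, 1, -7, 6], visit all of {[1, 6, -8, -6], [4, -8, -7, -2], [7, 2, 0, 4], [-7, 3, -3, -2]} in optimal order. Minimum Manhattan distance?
81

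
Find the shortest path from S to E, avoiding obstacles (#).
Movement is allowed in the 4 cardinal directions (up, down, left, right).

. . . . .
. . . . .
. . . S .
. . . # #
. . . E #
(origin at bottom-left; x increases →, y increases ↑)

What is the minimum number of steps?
4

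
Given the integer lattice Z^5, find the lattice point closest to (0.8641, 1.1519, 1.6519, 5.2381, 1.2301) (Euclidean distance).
(1, 1, 2, 5, 1)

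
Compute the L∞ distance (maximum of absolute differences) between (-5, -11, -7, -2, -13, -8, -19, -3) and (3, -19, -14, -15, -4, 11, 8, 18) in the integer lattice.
27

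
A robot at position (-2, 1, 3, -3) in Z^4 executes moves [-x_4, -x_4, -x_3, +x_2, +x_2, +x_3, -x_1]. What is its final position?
(-3, 3, 3, -5)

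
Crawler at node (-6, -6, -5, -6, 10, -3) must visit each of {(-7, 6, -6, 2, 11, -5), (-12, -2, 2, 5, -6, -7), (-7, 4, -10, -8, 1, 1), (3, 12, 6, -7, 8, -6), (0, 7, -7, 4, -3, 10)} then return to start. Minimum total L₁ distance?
246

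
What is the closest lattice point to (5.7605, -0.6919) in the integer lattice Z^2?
(6, -1)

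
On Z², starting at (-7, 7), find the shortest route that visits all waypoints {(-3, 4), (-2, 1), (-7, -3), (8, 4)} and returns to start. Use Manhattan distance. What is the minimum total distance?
50
(one optimal route: (-7, 7) → (-3, 4) → (8, 4) → (-2, 1) → (-7, -3) → (-7, 7))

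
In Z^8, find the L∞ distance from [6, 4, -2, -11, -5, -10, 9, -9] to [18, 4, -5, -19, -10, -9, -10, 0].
19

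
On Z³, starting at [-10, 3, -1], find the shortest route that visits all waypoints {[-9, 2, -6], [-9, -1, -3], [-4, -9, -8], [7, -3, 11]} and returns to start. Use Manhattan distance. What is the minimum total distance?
100
(one optimal route: (-10, 3, -1) → (-9, 2, -6) → (-4, -9, -8) → (7, -3, 11) → (-9, -1, -3) → (-10, 3, -1))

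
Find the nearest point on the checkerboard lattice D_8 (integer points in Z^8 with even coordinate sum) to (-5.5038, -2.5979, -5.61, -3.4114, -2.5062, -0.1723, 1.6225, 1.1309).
(-6, -3, -6, -3, -3, 0, 2, 1)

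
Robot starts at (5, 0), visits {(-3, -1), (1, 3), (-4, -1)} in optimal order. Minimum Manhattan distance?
16
(one optimal route: (5, 0) → (1, 3) → (-3, -1) → (-4, -1))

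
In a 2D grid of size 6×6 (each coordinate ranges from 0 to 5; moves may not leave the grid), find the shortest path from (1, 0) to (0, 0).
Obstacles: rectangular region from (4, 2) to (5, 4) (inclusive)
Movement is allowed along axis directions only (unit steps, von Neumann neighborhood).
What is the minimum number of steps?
1
(one shortest path: (1, 0) → (0, 0))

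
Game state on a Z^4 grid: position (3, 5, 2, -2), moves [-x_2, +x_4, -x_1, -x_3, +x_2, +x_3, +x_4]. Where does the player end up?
(2, 5, 2, 0)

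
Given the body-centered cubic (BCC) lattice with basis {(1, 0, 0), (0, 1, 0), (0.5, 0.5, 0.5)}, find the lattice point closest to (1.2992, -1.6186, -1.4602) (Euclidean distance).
(1.5, -1.5, -1.5)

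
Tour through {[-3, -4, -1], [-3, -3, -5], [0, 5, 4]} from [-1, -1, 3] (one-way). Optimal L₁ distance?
30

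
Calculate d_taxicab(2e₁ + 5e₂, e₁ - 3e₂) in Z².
9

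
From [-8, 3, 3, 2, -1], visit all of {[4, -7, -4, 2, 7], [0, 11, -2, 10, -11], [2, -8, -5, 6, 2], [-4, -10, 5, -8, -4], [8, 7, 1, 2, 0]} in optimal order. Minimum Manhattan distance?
147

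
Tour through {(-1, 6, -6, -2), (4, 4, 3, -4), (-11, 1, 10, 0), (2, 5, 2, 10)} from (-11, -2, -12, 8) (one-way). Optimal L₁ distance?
102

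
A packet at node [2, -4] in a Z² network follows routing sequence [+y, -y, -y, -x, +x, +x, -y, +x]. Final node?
(4, -6)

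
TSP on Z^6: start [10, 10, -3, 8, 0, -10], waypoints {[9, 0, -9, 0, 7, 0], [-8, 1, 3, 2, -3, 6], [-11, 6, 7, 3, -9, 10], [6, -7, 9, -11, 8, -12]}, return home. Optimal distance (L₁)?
254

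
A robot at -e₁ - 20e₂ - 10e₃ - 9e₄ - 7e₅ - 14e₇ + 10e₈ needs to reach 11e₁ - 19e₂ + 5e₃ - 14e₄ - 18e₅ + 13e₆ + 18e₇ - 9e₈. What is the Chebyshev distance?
32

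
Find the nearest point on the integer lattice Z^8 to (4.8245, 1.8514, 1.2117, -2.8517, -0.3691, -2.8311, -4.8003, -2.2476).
(5, 2, 1, -3, 0, -3, -5, -2)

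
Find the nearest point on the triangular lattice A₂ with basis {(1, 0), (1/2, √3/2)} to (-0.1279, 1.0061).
(-0.5, 0.866)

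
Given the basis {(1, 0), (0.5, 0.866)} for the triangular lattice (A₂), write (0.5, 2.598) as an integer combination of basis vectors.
-b₁ + 3b₂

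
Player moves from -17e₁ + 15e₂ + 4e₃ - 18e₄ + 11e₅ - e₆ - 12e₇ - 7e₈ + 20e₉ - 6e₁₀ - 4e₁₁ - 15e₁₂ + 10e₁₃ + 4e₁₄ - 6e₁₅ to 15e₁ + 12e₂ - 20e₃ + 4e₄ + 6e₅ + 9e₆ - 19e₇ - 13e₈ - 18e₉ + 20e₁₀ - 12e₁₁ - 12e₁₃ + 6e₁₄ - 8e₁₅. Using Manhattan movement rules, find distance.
222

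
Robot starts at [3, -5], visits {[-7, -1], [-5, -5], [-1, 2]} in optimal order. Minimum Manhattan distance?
23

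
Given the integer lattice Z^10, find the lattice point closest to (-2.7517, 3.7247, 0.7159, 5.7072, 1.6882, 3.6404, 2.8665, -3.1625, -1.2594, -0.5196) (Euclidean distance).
(-3, 4, 1, 6, 2, 4, 3, -3, -1, -1)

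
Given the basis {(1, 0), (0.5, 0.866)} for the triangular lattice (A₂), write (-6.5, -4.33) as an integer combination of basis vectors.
-4b₁ - 5b₂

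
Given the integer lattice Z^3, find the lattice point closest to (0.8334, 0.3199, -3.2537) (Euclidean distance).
(1, 0, -3)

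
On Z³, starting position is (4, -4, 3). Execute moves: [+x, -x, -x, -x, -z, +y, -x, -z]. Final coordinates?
(1, -3, 1)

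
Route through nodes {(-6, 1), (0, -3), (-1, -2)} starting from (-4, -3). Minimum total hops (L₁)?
14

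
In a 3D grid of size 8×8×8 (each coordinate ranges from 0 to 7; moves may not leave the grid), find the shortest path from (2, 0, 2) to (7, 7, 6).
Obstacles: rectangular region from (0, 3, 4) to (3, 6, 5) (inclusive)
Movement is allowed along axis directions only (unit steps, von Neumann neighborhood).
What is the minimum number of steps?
16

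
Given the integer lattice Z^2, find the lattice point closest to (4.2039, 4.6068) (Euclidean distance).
(4, 5)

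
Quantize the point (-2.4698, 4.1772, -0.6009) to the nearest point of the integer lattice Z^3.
(-2, 4, -1)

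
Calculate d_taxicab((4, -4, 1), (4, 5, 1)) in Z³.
9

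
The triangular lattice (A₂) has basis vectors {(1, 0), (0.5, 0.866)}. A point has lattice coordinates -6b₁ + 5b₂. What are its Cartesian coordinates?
(-3.5, 4.33)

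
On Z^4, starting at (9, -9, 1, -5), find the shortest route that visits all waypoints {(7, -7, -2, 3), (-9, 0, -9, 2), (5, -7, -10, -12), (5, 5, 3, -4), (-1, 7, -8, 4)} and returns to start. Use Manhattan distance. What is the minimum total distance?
142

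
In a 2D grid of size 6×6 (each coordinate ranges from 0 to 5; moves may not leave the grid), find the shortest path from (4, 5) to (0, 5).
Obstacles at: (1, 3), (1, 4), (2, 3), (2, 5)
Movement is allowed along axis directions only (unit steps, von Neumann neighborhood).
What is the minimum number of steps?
10
(one shortest path: (4, 5) → (3, 5) → (3, 4) → (3, 3) → (3, 2) → (2, 2) → (1, 2) → (0, 2) → (0, 3) → (0, 4) → (0, 5))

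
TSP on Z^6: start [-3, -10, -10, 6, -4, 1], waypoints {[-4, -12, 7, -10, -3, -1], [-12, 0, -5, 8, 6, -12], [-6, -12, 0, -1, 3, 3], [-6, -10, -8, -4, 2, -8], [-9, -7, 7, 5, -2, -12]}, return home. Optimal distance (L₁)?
198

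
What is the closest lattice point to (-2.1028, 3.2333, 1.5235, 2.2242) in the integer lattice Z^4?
(-2, 3, 2, 2)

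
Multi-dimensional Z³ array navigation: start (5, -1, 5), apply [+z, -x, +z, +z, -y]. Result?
(4, -2, 8)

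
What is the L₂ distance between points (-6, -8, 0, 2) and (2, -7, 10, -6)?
15.1327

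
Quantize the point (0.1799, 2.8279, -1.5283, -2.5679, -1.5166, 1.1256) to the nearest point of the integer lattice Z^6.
(0, 3, -2, -3, -2, 1)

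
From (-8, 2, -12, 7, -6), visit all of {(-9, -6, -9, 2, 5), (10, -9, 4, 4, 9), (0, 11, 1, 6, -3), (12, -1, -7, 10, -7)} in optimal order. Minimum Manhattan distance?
152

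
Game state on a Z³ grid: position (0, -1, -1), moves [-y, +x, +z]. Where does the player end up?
(1, -2, 0)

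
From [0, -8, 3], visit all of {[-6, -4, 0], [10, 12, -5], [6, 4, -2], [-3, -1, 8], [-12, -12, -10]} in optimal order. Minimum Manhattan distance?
106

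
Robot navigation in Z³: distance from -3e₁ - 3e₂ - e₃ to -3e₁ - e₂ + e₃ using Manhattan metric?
4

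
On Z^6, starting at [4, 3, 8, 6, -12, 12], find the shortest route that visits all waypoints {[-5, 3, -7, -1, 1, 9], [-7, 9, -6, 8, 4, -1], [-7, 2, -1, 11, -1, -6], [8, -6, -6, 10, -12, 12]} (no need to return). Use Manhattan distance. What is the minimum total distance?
137
(one optimal route: (4, 3, 8, 6, -12, 12) → (8, -6, -6, 10, -12, 12) → (-5, 3, -7, -1, 1, 9) → (-7, 9, -6, 8, 4, -1) → (-7, 2, -1, 11, -1, -6))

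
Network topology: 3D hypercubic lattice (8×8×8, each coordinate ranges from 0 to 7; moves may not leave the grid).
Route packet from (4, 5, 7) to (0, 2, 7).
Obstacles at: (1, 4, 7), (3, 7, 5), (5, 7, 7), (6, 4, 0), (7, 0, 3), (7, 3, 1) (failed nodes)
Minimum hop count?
7
(one shortest path: (4, 5, 7) → (3, 5, 7) → (2, 5, 7) → (1, 5, 7) → (0, 5, 7) → (0, 4, 7) → (0, 3, 7) → (0, 2, 7))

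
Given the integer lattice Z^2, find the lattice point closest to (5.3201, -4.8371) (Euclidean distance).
(5, -5)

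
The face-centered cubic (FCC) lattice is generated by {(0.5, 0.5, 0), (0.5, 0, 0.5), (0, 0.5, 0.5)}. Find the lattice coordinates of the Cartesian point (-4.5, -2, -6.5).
-9b₂ - 4b₃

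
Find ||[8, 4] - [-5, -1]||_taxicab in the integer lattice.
18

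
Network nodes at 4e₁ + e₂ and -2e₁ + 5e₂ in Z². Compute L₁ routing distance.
10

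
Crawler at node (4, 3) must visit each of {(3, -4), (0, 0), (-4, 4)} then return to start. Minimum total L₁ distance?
32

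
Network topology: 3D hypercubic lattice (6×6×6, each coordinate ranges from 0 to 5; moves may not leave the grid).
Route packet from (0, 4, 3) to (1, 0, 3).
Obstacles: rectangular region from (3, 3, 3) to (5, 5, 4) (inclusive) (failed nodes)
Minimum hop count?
5
(one shortest path: (0, 4, 3) → (1, 4, 3) → (1, 3, 3) → (1, 2, 3) → (1, 1, 3) → (1, 0, 3))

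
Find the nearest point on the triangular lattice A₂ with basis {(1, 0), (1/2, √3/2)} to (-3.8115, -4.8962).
(-4, -5.196)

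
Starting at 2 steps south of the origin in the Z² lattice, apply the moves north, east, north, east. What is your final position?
(2, 0)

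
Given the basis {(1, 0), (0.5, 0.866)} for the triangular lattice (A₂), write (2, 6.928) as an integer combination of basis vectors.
-2b₁ + 8b₂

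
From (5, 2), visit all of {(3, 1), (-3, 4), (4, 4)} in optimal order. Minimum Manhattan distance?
14
(one optimal route: (5, 2) → (3, 1) → (4, 4) → (-3, 4))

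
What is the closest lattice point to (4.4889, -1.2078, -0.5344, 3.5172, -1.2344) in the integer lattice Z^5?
(4, -1, -1, 4, -1)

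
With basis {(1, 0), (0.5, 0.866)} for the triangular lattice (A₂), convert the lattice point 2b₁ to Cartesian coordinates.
(2, 0)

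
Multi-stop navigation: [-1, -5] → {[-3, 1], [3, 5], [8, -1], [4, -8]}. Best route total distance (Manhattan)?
40
(one optimal route: (-1, -5) → (-3, 1) → (3, 5) → (8, -1) → (4, -8))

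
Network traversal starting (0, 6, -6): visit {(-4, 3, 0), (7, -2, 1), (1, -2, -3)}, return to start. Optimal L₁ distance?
52
(one optimal route: (0, 6, -6) → (-4, 3, 0) → (7, -2, 1) → (1, -2, -3) → (0, 6, -6))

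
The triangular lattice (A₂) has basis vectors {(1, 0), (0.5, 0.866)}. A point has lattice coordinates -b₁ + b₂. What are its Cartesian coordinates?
(-0.5, 0.866)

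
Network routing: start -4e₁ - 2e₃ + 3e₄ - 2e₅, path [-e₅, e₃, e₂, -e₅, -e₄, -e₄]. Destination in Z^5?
(-4, 1, -1, 1, -4)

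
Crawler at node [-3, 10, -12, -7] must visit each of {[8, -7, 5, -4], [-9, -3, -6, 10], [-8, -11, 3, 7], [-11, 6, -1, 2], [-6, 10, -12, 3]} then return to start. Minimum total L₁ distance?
160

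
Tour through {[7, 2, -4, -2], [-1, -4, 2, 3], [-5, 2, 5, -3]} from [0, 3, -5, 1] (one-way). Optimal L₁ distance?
53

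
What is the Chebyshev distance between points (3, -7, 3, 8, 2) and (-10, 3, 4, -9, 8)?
17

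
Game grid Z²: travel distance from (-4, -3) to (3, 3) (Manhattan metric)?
13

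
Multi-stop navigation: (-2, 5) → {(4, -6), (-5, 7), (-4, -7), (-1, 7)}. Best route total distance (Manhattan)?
31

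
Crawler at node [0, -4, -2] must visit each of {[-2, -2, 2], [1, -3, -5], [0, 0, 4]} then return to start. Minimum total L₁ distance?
32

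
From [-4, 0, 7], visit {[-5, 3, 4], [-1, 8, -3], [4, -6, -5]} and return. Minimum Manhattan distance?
70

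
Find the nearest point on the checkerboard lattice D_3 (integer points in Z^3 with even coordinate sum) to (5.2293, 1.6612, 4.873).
(5, 2, 5)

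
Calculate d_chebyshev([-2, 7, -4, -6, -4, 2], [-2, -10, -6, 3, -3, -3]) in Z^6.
17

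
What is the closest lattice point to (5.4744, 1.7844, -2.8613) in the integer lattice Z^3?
(5, 2, -3)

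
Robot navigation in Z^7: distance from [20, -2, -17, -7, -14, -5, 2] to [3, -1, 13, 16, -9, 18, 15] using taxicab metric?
112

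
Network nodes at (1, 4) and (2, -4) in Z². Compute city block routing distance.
9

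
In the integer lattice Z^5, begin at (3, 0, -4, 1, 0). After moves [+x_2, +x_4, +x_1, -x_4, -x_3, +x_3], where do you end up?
(4, 1, -4, 1, 0)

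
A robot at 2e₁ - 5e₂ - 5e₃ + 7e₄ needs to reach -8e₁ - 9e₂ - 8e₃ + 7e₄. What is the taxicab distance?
17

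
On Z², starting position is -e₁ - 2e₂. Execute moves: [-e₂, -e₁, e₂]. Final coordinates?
(-2, -2)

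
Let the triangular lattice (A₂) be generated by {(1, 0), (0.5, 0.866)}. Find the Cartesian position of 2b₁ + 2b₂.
(3, 1.732)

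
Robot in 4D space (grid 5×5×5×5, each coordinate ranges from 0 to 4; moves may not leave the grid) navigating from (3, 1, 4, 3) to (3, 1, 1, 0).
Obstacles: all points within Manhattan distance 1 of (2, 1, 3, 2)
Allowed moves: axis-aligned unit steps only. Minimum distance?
6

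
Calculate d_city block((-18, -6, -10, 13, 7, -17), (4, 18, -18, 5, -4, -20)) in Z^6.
76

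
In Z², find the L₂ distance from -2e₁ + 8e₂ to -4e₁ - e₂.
9.21954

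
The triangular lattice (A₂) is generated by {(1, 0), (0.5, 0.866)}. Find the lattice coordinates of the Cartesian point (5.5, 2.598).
4b₁ + 3b₂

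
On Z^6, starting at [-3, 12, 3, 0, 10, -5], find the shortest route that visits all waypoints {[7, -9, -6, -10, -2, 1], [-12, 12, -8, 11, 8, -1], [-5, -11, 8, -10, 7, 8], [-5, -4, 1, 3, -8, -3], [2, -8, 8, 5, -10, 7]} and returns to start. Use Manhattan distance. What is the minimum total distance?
274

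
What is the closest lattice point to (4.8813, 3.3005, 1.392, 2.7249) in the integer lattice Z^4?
(5, 3, 1, 3)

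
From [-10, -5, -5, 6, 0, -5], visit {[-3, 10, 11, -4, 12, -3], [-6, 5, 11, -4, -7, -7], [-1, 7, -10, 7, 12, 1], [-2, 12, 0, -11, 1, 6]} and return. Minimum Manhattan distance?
216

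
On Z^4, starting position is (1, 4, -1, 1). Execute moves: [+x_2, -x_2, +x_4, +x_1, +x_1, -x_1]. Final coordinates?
(2, 4, -1, 2)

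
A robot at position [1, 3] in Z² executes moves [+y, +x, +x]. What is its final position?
(3, 4)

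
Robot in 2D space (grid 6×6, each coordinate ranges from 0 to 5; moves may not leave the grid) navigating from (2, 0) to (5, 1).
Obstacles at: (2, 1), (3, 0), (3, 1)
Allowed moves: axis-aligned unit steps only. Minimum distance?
8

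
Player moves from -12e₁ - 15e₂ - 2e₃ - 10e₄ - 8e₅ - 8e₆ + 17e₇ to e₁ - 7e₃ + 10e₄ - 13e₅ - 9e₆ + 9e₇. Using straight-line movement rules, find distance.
30.1496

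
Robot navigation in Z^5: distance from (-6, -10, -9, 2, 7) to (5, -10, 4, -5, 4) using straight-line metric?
18.6548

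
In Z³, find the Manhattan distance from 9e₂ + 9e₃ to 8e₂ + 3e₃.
7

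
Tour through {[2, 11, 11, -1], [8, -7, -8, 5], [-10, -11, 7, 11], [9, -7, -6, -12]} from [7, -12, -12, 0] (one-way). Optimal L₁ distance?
138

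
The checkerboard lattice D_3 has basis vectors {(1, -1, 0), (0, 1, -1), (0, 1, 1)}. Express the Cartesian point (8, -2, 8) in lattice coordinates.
8b₁ - b₂ + 7b₃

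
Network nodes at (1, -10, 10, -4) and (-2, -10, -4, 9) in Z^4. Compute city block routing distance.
30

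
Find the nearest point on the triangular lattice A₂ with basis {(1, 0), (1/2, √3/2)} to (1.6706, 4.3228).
(1.5, 4.33)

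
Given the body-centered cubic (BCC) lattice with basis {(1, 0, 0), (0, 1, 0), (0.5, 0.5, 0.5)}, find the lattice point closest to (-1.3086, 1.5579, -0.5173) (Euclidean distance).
(-1.5, 1.5, -0.5)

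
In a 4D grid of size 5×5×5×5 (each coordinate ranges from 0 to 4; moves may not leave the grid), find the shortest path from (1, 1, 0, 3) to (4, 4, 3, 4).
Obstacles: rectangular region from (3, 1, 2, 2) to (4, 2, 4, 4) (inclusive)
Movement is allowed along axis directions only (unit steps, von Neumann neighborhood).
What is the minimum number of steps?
10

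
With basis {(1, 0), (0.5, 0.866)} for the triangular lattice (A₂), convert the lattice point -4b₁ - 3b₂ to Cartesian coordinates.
(-5.5, -2.598)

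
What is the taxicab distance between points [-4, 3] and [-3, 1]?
3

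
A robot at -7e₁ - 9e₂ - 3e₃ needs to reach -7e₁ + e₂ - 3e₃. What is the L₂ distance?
10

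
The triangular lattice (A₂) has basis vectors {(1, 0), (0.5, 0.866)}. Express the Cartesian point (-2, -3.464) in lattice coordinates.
-4b₂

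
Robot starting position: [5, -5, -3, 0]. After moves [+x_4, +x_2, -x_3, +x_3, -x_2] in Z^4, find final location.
(5, -5, -3, 1)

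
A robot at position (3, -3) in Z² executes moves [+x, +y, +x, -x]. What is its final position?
(4, -2)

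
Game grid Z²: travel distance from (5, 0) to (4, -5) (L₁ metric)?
6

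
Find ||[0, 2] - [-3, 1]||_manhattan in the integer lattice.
4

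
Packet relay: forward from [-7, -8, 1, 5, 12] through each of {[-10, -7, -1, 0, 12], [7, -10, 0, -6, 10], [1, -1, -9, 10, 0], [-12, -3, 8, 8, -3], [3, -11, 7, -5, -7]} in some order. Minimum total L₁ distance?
148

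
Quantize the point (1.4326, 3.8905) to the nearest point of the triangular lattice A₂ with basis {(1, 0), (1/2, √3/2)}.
(1.5, 4.33)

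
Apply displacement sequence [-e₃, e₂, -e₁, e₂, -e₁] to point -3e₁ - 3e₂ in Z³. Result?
(-5, -1, -1)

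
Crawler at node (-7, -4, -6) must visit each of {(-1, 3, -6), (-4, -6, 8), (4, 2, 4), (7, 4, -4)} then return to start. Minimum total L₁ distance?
76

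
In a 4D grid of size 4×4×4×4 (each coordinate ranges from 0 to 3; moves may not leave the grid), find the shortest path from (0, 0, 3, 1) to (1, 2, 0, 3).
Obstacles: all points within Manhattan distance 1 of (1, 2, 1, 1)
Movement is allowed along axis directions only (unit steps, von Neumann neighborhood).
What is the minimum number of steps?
8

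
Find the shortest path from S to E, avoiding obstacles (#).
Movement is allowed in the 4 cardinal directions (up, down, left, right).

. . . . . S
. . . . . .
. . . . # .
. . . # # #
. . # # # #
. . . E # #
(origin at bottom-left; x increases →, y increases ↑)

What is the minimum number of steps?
11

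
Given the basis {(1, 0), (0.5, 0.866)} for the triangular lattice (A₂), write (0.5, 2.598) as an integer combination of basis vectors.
-b₁ + 3b₂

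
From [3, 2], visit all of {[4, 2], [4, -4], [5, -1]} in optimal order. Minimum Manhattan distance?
9
(one optimal route: (3, 2) → (4, 2) → (5, -1) → (4, -4))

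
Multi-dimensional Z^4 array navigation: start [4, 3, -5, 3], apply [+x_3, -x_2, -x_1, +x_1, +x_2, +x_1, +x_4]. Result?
(5, 3, -4, 4)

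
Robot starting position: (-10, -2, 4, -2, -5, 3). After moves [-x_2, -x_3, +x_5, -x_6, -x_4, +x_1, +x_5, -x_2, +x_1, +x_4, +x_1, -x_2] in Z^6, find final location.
(-7, -5, 3, -2, -3, 2)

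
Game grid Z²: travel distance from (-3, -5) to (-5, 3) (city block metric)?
10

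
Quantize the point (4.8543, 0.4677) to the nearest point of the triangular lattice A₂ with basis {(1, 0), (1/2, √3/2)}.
(5, 0)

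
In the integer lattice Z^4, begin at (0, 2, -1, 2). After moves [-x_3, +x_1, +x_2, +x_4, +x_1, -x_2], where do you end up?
(2, 2, -2, 3)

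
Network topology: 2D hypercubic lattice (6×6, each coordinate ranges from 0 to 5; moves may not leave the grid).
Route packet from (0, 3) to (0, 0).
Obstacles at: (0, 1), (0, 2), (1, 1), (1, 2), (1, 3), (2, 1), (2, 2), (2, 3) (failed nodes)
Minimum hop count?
11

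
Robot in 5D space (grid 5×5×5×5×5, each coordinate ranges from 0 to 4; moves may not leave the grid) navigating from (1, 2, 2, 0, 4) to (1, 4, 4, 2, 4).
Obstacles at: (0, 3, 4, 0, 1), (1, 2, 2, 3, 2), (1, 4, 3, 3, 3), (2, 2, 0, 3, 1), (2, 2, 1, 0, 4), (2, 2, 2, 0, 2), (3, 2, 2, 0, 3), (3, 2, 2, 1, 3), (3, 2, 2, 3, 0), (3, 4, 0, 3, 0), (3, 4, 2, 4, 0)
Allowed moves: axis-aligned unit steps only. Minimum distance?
6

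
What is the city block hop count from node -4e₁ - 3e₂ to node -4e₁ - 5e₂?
2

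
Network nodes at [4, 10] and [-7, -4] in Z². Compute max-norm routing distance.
14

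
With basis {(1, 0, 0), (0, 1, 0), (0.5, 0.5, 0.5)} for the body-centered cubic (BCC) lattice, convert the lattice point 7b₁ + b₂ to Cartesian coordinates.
(7, 1, 0)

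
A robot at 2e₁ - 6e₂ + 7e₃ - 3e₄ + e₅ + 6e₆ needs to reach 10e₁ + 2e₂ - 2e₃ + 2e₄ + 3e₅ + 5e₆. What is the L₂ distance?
15.4596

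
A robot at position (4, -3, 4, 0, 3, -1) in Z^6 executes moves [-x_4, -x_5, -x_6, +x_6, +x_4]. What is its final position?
(4, -3, 4, 0, 2, -1)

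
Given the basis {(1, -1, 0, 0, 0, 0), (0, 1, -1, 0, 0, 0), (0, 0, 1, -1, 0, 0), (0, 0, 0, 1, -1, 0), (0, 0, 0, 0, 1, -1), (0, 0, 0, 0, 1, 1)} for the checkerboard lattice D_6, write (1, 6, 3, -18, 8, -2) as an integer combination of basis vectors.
b₁ + 7b₂ + 10b₃ - 8b₄ + b₅ - b₆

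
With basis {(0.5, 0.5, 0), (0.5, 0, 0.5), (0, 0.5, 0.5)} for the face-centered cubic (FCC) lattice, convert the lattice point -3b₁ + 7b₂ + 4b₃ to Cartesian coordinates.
(2, 0.5, 5.5)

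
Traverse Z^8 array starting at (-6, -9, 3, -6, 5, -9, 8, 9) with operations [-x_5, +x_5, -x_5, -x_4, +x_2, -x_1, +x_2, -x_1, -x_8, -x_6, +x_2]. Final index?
(-8, -6, 3, -7, 4, -10, 8, 8)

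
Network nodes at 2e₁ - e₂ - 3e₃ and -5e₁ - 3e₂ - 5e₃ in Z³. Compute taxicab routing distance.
11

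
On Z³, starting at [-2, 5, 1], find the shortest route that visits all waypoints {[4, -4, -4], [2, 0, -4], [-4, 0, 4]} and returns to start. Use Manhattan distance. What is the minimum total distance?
50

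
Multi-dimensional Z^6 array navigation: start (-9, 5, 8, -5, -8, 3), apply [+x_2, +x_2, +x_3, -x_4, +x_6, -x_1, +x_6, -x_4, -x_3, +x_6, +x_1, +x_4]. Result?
(-9, 7, 8, -6, -8, 6)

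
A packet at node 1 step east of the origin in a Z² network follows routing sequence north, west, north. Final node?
(0, 2)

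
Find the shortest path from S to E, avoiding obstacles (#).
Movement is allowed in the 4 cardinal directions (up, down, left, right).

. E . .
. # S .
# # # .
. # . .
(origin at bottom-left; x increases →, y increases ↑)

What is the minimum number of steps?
2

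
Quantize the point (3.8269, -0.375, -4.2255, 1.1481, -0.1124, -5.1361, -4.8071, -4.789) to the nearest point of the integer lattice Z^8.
(4, 0, -4, 1, 0, -5, -5, -5)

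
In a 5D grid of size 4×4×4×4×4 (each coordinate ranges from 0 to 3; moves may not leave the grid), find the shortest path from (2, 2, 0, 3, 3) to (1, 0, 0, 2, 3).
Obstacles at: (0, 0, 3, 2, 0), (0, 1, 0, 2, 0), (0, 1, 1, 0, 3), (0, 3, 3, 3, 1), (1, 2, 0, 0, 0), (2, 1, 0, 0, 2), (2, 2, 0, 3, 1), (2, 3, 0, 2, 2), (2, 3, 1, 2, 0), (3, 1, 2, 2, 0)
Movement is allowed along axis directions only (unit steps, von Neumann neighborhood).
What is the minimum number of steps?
4
(one shortest path: (2, 2, 0, 3, 3) → (1, 2, 0, 3, 3) → (1, 1, 0, 3, 3) → (1, 0, 0, 3, 3) → (1, 0, 0, 2, 3))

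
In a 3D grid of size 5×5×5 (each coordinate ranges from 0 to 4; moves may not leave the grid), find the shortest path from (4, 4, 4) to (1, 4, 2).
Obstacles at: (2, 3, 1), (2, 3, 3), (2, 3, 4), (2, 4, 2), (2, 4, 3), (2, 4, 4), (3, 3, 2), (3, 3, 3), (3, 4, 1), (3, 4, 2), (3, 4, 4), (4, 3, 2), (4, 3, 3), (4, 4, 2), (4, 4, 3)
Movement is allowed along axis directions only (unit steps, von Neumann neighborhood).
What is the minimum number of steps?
9
(one shortest path: (4, 4, 4) → (4, 3, 4) → (3, 3, 4) → (3, 2, 4) → (2, 2, 4) → (1, 2, 4) → (1, 3, 4) → (1, 4, 4) → (1, 4, 3) → (1, 4, 2))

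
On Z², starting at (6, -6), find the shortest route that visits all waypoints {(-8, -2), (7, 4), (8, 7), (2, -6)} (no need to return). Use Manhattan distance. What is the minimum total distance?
43
(one optimal route: (6, -6) → (2, -6) → (-8, -2) → (7, 4) → (8, 7))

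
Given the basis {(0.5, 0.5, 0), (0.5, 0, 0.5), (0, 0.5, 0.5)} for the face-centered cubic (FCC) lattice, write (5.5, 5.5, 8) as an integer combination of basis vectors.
3b₁ + 8b₂ + 8b₃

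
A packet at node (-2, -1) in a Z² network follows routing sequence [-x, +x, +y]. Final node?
(-2, 0)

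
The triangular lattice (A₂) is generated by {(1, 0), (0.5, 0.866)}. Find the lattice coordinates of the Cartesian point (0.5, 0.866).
b₂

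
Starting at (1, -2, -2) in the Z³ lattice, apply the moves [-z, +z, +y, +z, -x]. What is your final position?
(0, -1, -1)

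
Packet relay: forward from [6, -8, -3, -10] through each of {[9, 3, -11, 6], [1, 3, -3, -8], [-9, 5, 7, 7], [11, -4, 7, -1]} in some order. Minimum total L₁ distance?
119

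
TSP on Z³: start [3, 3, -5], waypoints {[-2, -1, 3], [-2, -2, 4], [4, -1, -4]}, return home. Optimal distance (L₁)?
40
(one optimal route: (3, 3, -5) → (-2, -1, 3) → (-2, -2, 4) → (4, -1, -4) → (3, 3, -5))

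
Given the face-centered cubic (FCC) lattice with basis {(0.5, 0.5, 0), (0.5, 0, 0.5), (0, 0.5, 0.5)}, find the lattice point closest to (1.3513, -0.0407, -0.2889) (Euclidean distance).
(1.5, 0, -0.5)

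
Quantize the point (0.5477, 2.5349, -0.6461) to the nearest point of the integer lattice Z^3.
(1, 3, -1)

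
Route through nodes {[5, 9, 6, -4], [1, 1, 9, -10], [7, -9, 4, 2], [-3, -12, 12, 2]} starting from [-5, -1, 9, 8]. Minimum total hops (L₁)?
92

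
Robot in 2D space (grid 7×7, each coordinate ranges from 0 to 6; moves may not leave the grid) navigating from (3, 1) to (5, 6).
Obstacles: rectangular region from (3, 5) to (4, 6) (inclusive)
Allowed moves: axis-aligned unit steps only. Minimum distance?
7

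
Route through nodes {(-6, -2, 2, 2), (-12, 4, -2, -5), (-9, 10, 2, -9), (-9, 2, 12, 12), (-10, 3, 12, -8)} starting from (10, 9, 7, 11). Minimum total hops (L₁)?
113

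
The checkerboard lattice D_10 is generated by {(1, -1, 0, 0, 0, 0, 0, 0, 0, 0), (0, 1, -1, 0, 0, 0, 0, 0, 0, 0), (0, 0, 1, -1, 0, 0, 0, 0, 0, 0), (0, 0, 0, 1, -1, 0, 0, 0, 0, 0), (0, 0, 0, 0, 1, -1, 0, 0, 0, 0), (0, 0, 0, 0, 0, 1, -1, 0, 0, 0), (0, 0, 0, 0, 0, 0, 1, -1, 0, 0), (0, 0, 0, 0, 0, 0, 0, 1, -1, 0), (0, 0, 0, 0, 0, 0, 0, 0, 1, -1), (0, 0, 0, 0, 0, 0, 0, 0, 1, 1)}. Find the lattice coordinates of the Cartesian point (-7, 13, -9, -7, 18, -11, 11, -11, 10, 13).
-7b₁ + 6b₂ - 3b₃ - 10b₄ + 8b₅ - 3b₆ + 8b₇ - 3b₈ - 3b₉ + 10b₁₀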